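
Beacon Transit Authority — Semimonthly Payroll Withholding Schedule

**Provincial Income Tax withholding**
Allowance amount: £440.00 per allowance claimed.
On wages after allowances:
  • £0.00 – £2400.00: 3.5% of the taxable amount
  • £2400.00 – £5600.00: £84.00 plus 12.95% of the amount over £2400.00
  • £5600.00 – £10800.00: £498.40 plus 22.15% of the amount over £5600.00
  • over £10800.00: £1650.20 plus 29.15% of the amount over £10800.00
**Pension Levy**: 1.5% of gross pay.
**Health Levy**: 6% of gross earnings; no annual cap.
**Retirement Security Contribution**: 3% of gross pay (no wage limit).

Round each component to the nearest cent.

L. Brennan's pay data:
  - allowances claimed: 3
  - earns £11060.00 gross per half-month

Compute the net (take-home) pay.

Provincial Income Tax: taxable = £11060.00 − 3×£440.00 = £9740.00
  £498.40 + 22.15% × (£9740.00 − £5600.00) = £498.40 + 22.15% × £4140.00 = £1415.41
Pension Levy: 1.5% × £11060.00 = £165.90
Health Levy: 6% × £11060.00 = £663.60
Retirement Security Contribution: 3% × £11060.00 = £331.80
Total withheld: £1415.41 + £165.90 + £663.60 + £331.80 = £2576.71
Net pay: £11060.00 − £2576.71 = £8483.29

£8483.29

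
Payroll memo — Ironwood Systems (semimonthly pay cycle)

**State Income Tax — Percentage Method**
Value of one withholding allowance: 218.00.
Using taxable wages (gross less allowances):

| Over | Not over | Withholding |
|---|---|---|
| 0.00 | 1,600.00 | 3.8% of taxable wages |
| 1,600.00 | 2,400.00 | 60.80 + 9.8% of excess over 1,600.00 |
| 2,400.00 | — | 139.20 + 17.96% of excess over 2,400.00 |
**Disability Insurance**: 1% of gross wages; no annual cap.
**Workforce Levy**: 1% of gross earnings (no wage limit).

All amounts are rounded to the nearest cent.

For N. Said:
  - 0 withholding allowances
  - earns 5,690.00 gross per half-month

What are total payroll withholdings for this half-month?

843.88

State Income Tax: taxable = 5,690.00
  139.20 + 17.96% × (5,690.00 − 2,400.00) = 139.20 + 17.96% × 3,290.00 = 730.08
Disability Insurance: 1% × 5,690.00 = 56.90
Workforce Levy: 1% × 5,690.00 = 56.90
Total: 730.08 + 56.90 + 56.90 = 843.88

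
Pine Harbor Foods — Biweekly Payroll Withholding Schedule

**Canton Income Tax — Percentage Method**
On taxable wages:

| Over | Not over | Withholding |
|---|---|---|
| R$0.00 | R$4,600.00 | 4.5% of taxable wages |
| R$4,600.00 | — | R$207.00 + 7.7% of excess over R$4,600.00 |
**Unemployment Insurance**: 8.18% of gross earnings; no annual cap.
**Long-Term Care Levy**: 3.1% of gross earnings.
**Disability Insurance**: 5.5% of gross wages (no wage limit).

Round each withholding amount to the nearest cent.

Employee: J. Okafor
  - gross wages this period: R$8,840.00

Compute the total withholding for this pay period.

Canton Income Tax: taxable = R$8,840.00
  R$207.00 + 7.7% × (R$8,840.00 − R$4,600.00) = R$207.00 + 7.7% × R$4,240.00 = R$533.48
Unemployment Insurance: 8.18% × R$8,840.00 = R$723.11
Long-Term Care Levy: 3.1% × R$8,840.00 = R$274.04
Disability Insurance: 5.5% × R$8,840.00 = R$486.20
Total: R$533.48 + R$723.11 + R$274.04 + R$486.20 = R$2,016.83

R$2,016.83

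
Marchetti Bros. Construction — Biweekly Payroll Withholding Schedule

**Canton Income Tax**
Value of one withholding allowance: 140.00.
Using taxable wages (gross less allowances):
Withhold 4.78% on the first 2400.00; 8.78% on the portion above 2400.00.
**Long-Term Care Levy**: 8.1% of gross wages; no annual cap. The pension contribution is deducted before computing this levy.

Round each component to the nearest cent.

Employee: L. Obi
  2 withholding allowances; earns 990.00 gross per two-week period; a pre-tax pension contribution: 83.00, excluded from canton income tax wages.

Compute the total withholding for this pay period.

103.44

Canton Income Tax: taxable = 990.00 − 83.00 − 2×140.00 = 627.00
  4.78% × 627.00 = 29.97
Long-Term Care Levy: 8.1% × 907.00 = 73.47
Total: 29.97 + 73.47 = 103.44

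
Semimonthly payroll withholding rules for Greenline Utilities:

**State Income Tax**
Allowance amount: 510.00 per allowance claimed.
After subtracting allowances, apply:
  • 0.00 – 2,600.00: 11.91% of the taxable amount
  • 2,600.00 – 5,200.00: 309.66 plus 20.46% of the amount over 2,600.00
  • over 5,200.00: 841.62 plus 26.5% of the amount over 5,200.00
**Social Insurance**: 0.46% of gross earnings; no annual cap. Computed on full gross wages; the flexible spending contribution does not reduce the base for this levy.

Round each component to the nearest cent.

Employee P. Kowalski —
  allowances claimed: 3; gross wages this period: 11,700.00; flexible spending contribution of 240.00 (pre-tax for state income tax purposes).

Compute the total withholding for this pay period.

State Income Tax: taxable = 11,700.00 − 240.00 − 3×510.00 = 9,930.00
  841.62 + 26.5% × (9,930.00 − 5,200.00) = 841.62 + 26.5% × 4,730.00 = 2,095.07
Social Insurance: 0.46% × 11,700.00 = 53.82
Total: 2,095.07 + 53.82 = 2,148.89

2,148.89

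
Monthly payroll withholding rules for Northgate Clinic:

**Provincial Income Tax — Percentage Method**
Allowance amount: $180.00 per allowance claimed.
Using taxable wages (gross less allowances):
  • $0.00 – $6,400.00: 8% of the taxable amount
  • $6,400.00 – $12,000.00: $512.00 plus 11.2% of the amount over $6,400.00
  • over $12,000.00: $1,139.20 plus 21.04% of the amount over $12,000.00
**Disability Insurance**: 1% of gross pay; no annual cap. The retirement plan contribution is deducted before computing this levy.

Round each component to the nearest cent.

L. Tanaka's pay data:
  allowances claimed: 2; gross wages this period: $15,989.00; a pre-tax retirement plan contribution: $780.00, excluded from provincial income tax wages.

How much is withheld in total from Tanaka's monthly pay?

$1,890.72

Provincial Income Tax: taxable = $15,989.00 − $780.00 − 2×$180.00 = $14,849.00
  $1,139.20 + 21.04% × ($14,849.00 − $12,000.00) = $1,139.20 + 21.04% × $2,849.00 = $1,738.63
Disability Insurance: 1% × $15,209.00 = $152.09
Total: $1,738.63 + $152.09 = $1,890.72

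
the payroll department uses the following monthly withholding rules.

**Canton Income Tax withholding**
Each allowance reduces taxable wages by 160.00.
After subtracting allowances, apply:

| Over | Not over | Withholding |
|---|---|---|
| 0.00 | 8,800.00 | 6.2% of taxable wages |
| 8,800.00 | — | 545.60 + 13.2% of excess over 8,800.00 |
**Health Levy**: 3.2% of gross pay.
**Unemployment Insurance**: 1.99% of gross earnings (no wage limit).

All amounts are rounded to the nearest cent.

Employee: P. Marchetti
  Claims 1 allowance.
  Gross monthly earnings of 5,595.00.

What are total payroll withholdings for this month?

627.35

Canton Income Tax: taxable = 5,595.00 − 1×160.00 = 5,435.00
  6.2% × 5,435.00 = 336.97
Health Levy: 3.2% × 5,595.00 = 179.04
Unemployment Insurance: 1.99% × 5,595.00 = 111.34
Total: 336.97 + 179.04 + 111.34 = 627.35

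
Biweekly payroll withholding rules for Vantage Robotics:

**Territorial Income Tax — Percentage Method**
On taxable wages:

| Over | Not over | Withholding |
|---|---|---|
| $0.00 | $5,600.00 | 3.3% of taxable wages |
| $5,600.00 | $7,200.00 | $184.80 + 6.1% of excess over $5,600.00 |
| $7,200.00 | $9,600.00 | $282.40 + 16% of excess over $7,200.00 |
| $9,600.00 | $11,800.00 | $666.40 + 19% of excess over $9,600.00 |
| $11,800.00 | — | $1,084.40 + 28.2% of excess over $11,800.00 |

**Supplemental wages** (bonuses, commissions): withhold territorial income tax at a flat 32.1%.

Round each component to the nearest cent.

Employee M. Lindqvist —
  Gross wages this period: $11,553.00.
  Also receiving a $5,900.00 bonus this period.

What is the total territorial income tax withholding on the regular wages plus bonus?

Territorial Income Tax: taxable = $11,553.00
  $666.40 + 19% × ($11,553.00 − $9,600.00) = $666.40 + 19% × $1,953.00 = $1,037.47
Supplemental (32.1% flat on bonus): 32.1% × $5,900.00 = $1,893.90
Total territorial income tax: $1,037.47 + $1,893.90 = $2,931.37

$2,931.37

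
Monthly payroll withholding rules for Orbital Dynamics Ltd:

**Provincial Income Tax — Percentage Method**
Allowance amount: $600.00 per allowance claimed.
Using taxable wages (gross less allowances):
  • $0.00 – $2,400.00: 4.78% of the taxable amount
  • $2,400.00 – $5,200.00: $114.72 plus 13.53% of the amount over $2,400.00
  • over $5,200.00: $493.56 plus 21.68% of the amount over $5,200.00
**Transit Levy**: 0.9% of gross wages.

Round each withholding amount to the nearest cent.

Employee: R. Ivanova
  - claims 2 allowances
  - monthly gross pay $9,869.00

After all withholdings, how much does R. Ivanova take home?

$8,534.54

Provincial Income Tax: taxable = $9,869.00 − 2×$600.00 = $8,669.00
  $493.56 + 21.68% × ($8,669.00 − $5,200.00) = $493.56 + 21.68% × $3,469.00 = $1,245.64
Transit Levy: 0.9% × $9,869.00 = $88.82
Total withheld: $1,245.64 + $88.82 = $1,334.46
Net pay: $9,869.00 − $1,334.46 = $8,534.54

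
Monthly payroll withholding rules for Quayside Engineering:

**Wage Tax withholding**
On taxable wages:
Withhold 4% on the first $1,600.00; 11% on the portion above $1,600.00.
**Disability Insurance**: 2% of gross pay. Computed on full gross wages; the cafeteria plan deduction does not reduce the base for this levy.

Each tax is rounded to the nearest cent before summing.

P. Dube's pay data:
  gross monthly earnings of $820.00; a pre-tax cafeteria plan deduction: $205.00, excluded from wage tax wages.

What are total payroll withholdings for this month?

$41.00

Wage Tax: taxable = $820.00 − $205.00 = $615.00
  4% × $615.00 = $24.60
Disability Insurance: 2% × $820.00 = $16.40
Total: $24.60 + $16.40 = $41.00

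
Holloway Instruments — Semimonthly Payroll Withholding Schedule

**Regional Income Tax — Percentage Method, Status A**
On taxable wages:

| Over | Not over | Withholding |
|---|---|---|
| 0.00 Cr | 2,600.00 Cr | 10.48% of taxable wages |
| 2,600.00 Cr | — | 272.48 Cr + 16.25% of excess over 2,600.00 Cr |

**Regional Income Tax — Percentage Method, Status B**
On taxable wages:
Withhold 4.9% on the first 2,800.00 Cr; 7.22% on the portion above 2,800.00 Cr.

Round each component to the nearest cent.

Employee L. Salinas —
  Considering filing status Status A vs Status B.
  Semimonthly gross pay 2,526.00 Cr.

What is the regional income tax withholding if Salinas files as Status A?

Regional Income Tax (Status A): taxable = 2,526.00 Cr
  10.48% × 2,526.00 Cr = 264.72 Cr

264.72 Cr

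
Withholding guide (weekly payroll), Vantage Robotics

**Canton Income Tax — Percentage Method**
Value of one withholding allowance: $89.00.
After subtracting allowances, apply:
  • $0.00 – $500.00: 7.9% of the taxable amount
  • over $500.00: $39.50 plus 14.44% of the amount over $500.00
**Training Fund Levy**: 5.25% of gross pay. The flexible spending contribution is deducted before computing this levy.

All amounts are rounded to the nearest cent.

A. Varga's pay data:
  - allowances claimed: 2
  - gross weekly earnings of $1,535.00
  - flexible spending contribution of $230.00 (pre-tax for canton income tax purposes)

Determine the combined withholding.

$198.55

Canton Income Tax: taxable = $1,535.00 − $230.00 − 2×$89.00 = $1,127.00
  $39.50 + 14.44% × ($1,127.00 − $500.00) = $39.50 + 14.44% × $627.00 = $130.04
Training Fund Levy: 5.25% × $1,305.00 = $68.51
Total: $130.04 + $68.51 = $198.55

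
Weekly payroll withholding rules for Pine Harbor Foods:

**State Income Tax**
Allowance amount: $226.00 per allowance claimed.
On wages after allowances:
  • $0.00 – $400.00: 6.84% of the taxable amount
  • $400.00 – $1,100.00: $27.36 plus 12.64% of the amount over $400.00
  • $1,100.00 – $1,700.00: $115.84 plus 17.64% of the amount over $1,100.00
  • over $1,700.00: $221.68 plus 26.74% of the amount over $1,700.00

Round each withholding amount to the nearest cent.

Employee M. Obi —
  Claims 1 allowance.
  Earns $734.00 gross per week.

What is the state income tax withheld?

$41.01

State Income Tax: taxable = $734.00 − 1×$226.00 = $508.00
  $27.36 + 12.64% × ($508.00 − $400.00) = $27.36 + 12.64% × $108.00 = $41.01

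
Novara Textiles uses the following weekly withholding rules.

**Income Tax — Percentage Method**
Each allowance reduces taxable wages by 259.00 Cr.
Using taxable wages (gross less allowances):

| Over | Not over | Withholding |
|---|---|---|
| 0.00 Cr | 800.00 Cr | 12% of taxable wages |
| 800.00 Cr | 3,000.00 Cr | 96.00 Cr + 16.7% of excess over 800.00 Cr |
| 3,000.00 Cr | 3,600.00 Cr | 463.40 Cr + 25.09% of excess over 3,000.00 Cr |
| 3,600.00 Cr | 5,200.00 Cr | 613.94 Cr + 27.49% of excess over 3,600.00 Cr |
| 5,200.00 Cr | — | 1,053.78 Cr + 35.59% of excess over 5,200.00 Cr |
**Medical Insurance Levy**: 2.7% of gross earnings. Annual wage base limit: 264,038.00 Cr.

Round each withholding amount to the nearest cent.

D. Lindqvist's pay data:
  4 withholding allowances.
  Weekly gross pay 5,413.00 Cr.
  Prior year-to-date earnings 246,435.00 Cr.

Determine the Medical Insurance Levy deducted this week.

Medical Insurance Levy: 2.7% × 5,413.00 Cr = 146.15 Cr

146.15 Cr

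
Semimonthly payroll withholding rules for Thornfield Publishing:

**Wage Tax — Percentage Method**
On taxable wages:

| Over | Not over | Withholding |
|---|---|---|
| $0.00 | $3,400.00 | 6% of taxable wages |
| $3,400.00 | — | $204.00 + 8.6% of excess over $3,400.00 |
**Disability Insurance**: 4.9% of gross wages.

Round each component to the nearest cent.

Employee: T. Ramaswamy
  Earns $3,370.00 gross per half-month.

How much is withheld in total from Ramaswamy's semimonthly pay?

Wage Tax: taxable = $3,370.00
  6% × $3,370.00 = $202.20
Disability Insurance: 4.9% × $3,370.00 = $165.13
Total: $202.20 + $165.13 = $367.33

$367.33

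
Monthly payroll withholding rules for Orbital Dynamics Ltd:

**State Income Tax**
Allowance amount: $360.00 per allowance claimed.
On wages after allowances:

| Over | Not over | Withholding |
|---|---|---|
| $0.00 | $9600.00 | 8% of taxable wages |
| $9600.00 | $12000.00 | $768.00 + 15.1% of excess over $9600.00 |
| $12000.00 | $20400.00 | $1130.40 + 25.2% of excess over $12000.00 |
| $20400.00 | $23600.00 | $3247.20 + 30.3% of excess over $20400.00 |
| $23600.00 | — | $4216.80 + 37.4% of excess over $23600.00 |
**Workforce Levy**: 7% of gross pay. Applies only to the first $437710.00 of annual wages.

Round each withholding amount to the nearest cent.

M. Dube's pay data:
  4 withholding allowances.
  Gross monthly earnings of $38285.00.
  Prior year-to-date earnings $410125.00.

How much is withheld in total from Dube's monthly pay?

$11101.38

State Income Tax: taxable = $38285.00 − 4×$360.00 = $36845.00
  $4216.80 + 37.4% × ($36845.00 − $23600.00) = $4216.80 + 37.4% × $13245.00 = $9170.43
Workforce Levy: cap $437710.00 − YTD $410125.00 = $27585.00 subject; 7% × $27585.00 = $1930.95
Total: $9170.43 + $1930.95 = $11101.38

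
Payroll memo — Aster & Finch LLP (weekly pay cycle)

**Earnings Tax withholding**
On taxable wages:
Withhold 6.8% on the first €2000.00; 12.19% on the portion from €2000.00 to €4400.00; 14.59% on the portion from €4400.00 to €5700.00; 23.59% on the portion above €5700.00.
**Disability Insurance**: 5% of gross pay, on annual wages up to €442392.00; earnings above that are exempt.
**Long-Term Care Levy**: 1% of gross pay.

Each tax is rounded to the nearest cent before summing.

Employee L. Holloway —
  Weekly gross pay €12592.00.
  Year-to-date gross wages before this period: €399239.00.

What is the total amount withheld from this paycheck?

Earnings Tax: taxable = €12592.00
  €618.23 + 23.59% × (€12592.00 − €5700.00) = €618.23 + 23.59% × €6892.00 = €2244.05
Disability Insurance: 5% × €12592.00 = €629.60
Long-Term Care Levy: 1% × €12592.00 = €125.92
Total: €2244.05 + €629.60 + €125.92 = €2999.57

€2999.57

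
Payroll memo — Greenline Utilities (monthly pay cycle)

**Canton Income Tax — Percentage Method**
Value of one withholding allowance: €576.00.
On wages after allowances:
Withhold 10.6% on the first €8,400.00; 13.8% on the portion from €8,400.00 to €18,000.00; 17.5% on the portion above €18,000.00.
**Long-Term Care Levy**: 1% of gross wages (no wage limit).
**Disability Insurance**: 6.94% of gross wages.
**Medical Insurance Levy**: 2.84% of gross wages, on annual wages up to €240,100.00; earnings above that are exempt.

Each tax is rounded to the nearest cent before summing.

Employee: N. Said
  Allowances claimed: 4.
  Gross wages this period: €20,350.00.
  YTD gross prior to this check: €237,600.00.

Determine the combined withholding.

Canton Income Tax: taxable = €20,350.00 − 4×€576.00 = €18,046.00
  €2,215.20 + 17.5% × (€18,046.00 − €18,000.00) = €2,215.20 + 17.5% × €46.00 = €2,223.25
Long-Term Care Levy: 1% × €20,350.00 = €203.50
Disability Insurance: 6.94% × €20,350.00 = €1,412.29
Medical Insurance Levy: cap €240,100.00 − YTD €237,600.00 = €2,500.00 subject; 2.84% × €2,500.00 = €71.00
Total: €2,223.25 + €203.50 + €1,412.29 + €71.00 = €3,910.04

€3,910.04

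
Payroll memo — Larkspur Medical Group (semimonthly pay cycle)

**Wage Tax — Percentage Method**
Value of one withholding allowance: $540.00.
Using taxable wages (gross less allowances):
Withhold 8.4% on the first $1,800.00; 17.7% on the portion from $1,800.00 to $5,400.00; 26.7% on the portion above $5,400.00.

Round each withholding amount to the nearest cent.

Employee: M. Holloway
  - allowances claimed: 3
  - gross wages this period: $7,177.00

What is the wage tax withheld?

Wage Tax: taxable = $7,177.00 − 3×$540.00 = $5,557.00
  $788.40 + 26.7% × ($5,557.00 − $5,400.00) = $788.40 + 26.7% × $157.00 = $830.32

$830.32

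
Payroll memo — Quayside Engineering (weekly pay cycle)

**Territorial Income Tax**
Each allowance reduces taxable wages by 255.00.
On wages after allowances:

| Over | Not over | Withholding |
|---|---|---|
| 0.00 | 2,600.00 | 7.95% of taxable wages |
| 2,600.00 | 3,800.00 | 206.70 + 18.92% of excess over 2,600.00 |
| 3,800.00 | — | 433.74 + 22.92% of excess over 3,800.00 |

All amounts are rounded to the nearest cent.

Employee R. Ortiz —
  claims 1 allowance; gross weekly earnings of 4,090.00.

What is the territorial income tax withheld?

441.76

Territorial Income Tax: taxable = 4,090.00 − 1×255.00 = 3,835.00
  433.74 + 22.92% × (3,835.00 − 3,800.00) = 433.74 + 22.92% × 35.00 = 441.76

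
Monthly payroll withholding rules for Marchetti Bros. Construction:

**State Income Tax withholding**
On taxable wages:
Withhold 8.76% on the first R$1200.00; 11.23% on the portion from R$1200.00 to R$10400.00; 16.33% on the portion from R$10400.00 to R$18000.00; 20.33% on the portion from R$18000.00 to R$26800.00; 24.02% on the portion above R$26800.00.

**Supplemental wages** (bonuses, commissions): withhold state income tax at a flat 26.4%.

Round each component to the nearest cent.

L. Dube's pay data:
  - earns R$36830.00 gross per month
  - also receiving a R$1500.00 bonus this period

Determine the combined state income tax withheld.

State Income Tax: taxable = R$36830.00
  R$4168.40 + 24.02% × (R$36830.00 − R$26800.00) = R$4168.40 + 24.02% × R$10030.00 = R$6577.61
Supplemental (26.4% flat on bonus): 26.4% × R$1500.00 = R$396.00
Total state income tax: R$6577.61 + R$396.00 = R$6973.61

R$6973.61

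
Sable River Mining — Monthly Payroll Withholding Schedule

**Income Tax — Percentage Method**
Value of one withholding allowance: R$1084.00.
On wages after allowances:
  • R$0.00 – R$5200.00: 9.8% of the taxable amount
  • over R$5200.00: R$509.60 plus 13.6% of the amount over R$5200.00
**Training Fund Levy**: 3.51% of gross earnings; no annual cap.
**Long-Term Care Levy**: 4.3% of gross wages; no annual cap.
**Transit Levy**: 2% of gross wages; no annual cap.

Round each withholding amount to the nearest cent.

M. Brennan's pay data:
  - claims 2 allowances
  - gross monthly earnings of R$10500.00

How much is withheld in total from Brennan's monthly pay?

R$1965.60

Income Tax: taxable = R$10500.00 − 2×R$1084.00 = R$8332.00
  R$509.60 + 13.6% × (R$8332.00 − R$5200.00) = R$509.60 + 13.6% × R$3132.00 = R$935.55
Training Fund Levy: 3.51% × R$10500.00 = R$368.55
Long-Term Care Levy: 4.3% × R$10500.00 = R$451.50
Transit Levy: 2% × R$10500.00 = R$210.00
Total: R$935.55 + R$368.55 + R$451.50 + R$210.00 = R$1965.60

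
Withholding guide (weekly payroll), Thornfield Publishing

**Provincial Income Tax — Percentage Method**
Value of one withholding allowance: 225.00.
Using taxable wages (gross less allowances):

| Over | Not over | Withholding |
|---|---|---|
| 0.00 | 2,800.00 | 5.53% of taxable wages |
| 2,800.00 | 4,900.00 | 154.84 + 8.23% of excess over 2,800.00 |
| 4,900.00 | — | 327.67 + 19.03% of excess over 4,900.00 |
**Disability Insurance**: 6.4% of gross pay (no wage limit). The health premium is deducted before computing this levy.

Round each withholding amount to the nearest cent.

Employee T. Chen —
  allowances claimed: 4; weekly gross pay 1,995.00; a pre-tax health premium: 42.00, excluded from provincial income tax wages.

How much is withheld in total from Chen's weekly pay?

Provincial Income Tax: taxable = 1,995.00 − 42.00 − 4×225.00 = 1,053.00
  5.53% × 1,053.00 = 58.23
Disability Insurance: 6.4% × 1,953.00 = 124.99
Total: 58.23 + 124.99 = 183.22

183.22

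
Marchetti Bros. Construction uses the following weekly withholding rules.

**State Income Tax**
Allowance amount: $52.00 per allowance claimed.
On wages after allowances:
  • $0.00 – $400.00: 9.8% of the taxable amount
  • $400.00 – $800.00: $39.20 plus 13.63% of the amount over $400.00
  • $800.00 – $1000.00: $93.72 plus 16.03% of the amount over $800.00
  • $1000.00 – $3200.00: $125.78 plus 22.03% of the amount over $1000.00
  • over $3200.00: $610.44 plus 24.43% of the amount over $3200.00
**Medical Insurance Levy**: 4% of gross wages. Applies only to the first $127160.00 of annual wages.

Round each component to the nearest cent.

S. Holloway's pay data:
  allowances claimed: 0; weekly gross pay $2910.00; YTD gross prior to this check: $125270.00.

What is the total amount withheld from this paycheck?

State Income Tax: taxable = $2910.00
  $125.78 + 22.03% × ($2910.00 − $1000.00) = $125.78 + 22.03% × $1910.00 = $546.55
Medical Insurance Levy: cap $127160.00 − YTD $125270.00 = $1890.00 subject; 4% × $1890.00 = $75.60
Total: $546.55 + $75.60 = $622.15

$622.15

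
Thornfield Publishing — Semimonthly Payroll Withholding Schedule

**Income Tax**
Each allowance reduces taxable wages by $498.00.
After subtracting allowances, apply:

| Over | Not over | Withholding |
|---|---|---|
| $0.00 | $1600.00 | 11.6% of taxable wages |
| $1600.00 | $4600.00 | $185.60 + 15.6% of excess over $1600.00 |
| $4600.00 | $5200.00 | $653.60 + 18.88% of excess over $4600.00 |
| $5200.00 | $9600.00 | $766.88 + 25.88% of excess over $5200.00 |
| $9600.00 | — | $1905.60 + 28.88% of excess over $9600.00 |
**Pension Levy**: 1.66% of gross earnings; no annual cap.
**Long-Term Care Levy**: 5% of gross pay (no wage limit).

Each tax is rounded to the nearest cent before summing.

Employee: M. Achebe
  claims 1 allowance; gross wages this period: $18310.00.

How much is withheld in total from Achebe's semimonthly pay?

$5496.68

Income Tax: taxable = $18310.00 − 1×$498.00 = $17812.00
  $1905.60 + 28.88% × ($17812.00 − $9600.00) = $1905.60 + 28.88% × $8212.00 = $4277.23
Pension Levy: 1.66% × $18310.00 = $303.95
Long-Term Care Levy: 5% × $18310.00 = $915.50
Total: $4277.23 + $303.95 + $915.50 = $5496.68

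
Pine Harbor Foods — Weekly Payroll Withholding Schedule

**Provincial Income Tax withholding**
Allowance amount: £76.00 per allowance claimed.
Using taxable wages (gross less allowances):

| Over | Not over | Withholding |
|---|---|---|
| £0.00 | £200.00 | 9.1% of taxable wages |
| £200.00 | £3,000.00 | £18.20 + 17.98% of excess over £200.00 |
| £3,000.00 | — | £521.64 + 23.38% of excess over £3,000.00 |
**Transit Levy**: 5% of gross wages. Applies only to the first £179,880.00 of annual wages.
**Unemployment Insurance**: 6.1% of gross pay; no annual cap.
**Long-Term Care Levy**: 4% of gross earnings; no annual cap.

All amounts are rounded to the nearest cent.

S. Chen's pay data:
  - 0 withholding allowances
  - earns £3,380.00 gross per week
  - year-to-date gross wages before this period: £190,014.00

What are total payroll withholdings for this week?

£951.86

Provincial Income Tax: taxable = £3,380.00
  £521.64 + 23.38% × (£3,380.00 − £3,000.00) = £521.64 + 23.38% × £380.00 = £610.48
Transit Levy: YTD £190,014.00 ≥ cap £179,880.00 → £0.00
Unemployment Insurance: 6.1% × £3,380.00 = £206.18
Long-Term Care Levy: 4% × £3,380.00 = £135.20
Total: £610.48 + £0.00 + £206.18 + £135.20 = £951.86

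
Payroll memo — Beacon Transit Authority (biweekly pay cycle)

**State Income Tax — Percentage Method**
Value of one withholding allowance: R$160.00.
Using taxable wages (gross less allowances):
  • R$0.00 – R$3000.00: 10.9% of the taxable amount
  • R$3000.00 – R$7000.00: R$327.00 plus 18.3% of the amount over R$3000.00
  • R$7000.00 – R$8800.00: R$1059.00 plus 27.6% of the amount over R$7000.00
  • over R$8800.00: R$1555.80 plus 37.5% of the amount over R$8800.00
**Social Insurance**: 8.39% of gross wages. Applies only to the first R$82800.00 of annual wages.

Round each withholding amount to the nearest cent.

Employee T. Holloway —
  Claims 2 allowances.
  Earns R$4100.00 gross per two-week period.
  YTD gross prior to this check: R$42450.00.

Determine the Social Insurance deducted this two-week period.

R$343.99

Social Insurance: 8.39% × R$4100.00 = R$343.99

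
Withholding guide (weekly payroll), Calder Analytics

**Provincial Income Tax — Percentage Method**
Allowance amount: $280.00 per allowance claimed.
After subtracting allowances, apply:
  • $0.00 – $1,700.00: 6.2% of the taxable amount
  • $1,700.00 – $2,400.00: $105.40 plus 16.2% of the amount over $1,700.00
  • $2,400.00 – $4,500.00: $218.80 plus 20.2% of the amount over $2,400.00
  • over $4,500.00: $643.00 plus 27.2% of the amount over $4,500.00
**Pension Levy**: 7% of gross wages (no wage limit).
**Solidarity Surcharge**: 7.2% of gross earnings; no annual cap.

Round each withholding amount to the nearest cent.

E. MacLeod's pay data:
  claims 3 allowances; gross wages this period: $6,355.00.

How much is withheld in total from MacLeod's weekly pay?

$1,821.49

Provincial Income Tax: taxable = $6,355.00 − 3×$280.00 = $5,515.00
  $643.00 + 27.2% × ($5,515.00 − $4,500.00) = $643.00 + 27.2% × $1,015.00 = $919.08
Pension Levy: 7% × $6,355.00 = $444.85
Solidarity Surcharge: 7.2% × $6,355.00 = $457.56
Total: $919.08 + $444.85 + $457.56 = $1,821.49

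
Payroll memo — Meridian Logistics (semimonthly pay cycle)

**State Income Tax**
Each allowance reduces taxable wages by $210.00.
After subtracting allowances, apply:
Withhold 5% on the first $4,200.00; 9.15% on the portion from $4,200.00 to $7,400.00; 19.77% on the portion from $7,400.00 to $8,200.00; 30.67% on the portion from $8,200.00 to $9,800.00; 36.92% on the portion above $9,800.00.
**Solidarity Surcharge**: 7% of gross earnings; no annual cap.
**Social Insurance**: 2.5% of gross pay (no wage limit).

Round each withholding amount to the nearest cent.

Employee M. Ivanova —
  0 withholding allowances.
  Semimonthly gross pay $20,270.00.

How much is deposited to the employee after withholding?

$13,327.15

State Income Tax: taxable = $20,270.00
  $1,151.68 + 36.92% × ($20,270.00 − $9,800.00) = $1,151.68 + 36.92% × $10,470.00 = $5,017.20
Solidarity Surcharge: 7% × $20,270.00 = $1,418.90
Social Insurance: 2.5% × $20,270.00 = $506.75
Total withheld: $5,017.20 + $1,418.90 + $506.75 = $6,942.85
Net pay: $20,270.00 − $6,942.85 = $13,327.15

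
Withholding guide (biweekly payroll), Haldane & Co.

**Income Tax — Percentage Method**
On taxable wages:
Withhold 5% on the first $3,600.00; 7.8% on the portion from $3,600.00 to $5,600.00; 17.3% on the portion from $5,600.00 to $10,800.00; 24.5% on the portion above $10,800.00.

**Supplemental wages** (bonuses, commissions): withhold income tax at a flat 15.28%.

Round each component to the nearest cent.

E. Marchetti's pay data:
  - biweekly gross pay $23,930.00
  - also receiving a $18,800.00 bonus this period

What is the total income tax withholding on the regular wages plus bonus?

$7,325.09

Income Tax: taxable = $23,930.00
  $1,235.60 + 24.5% × ($23,930.00 − $10,800.00) = $1,235.60 + 24.5% × $13,130.00 = $4,452.45
Supplemental (15.28% flat on bonus): 15.28% × $18,800.00 = $2,872.64
Total income tax: $4,452.45 + $2,872.64 = $7,325.09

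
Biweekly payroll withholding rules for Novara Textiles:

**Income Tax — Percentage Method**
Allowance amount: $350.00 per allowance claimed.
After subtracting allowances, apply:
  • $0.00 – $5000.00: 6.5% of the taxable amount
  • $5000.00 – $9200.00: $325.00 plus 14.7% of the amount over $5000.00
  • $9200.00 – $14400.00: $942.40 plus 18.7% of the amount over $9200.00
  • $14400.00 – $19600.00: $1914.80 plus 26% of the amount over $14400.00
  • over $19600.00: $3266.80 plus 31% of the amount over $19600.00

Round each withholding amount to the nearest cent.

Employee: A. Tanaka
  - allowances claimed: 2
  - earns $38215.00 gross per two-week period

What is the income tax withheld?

Income Tax: taxable = $38215.00 − 2×$350.00 = $37515.00
  $3266.80 + 31% × ($37515.00 − $19600.00) = $3266.80 + 31% × $17915.00 = $8820.45

$8820.45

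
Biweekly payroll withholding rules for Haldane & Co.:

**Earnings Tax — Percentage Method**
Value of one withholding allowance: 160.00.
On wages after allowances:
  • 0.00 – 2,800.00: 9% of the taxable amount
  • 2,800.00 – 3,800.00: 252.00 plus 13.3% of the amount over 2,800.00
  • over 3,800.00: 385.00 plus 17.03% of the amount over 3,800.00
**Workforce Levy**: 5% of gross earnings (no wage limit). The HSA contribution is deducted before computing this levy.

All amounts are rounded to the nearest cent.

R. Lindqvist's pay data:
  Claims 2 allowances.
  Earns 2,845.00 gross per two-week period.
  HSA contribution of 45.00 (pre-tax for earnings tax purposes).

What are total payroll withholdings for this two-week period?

363.20

Earnings Tax: taxable = 2,845.00 − 45.00 − 2×160.00 = 2,480.00
  9% × 2,480.00 = 223.20
Workforce Levy: 5% × 2,800.00 = 140.00
Total: 223.20 + 140.00 = 363.20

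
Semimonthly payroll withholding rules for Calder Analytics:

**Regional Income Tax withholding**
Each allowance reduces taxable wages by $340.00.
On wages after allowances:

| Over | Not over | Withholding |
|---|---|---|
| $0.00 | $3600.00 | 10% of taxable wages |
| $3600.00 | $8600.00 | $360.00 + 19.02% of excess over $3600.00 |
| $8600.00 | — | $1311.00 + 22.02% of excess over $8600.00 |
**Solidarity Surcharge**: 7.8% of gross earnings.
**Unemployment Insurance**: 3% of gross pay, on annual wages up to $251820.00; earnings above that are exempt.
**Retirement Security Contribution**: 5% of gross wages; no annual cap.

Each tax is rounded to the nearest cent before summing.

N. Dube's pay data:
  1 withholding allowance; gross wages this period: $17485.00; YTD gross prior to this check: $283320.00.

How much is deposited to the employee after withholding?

Regional Income Tax: taxable = $17485.00 − 1×$340.00 = $17145.00
  $1311.00 + 22.02% × ($17145.00 − $8600.00) = $1311.00 + 22.02% × $8545.00 = $3192.61
Solidarity Surcharge: 7.8% × $17485.00 = $1363.83
Unemployment Insurance: YTD $283320.00 ≥ cap $251820.00 → $0.00
Retirement Security Contribution: 5% × $17485.00 = $874.25
Total withheld: $3192.61 + $1363.83 + $0.00 + $874.25 = $5430.69
Net pay: $17485.00 − $5430.69 = $12054.31

$12054.31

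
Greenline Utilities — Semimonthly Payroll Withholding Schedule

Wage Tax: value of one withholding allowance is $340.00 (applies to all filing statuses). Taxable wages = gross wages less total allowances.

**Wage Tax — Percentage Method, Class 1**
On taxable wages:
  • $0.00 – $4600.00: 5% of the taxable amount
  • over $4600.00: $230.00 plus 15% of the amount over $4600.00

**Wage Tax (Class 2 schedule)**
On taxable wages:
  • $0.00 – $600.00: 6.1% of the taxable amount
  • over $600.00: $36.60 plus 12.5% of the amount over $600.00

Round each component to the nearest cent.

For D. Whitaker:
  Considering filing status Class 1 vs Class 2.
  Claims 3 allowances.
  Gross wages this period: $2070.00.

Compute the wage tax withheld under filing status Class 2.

Wage Tax (Class 2): taxable = $2070.00 − 3×$340.00 = $1050.00
  $36.60 + 12.5% × ($1050.00 − $600.00) = $36.60 + 12.5% × $450.00 = $92.85

$92.85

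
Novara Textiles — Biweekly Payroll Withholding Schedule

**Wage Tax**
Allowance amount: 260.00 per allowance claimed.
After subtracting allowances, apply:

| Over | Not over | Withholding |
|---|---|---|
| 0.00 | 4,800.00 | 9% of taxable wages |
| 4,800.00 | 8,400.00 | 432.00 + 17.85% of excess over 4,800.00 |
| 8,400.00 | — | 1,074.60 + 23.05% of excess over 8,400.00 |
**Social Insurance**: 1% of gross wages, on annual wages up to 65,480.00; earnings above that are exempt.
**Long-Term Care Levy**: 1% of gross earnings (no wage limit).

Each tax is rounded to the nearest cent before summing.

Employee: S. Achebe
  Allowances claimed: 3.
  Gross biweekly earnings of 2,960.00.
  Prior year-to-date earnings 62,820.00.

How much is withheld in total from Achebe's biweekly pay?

Wage Tax: taxable = 2,960.00 − 3×260.00 = 2,180.00
  9% × 2,180.00 = 196.20
Social Insurance: cap 65,480.00 − YTD 62,820.00 = 2,660.00 subject; 1% × 2,660.00 = 26.60
Long-Term Care Levy: 1% × 2,960.00 = 29.60
Total: 196.20 + 26.60 + 29.60 = 252.40

252.40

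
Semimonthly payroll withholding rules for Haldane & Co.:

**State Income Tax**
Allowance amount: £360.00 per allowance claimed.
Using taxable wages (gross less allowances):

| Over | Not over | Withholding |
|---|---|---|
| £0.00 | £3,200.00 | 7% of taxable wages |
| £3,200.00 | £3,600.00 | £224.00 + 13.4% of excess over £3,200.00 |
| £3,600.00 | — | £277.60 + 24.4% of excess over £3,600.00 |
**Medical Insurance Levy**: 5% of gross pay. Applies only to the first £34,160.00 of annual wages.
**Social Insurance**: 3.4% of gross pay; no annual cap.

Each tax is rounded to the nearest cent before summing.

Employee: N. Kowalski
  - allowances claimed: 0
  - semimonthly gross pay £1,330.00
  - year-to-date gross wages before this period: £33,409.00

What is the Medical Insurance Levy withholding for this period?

£37.55

Medical Insurance Levy: cap £34,160.00 − YTD £33,409.00 = £751.00 subject; 5% × £751.00 = £37.55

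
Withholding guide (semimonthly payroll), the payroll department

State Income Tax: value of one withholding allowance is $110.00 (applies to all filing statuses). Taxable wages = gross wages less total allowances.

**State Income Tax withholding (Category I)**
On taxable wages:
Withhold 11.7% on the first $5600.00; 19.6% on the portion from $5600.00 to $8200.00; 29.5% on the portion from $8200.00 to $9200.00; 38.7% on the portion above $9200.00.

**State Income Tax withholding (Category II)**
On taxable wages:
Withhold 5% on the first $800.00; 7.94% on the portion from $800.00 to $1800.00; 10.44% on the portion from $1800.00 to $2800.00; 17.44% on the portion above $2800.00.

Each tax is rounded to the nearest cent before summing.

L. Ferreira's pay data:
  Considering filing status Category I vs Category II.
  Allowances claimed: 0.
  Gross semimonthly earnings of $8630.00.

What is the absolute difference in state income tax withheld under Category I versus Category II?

State Income Tax (Category I): taxable = $8630.00
  $1164.80 + 29.5% × ($8630.00 − $8200.00) = $1164.80 + 29.5% × $430.00 = $1291.65
State Income Tax (Category II): taxable = $8630.00
  $223.80 + 17.44% × ($8630.00 − $2800.00) = $223.80 + 17.44% × $5830.00 = $1240.55
Difference: |$1291.65 − $1240.55| = $51.10 (higher under Category I)

$51.10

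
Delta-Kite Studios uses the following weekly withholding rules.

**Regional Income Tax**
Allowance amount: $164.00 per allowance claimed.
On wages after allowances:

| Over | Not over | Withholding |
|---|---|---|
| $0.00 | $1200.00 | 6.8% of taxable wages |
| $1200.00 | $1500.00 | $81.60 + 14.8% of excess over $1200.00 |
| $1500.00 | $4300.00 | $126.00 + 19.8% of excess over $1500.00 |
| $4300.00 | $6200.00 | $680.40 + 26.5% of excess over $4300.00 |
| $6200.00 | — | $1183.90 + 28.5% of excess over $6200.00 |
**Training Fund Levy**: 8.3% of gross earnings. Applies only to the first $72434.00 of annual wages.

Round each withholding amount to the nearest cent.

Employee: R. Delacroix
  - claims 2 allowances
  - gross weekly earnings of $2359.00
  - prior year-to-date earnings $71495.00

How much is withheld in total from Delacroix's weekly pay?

$309.08

Regional Income Tax: taxable = $2359.00 − 2×$164.00 = $2031.00
  $126.00 + 19.8% × ($2031.00 − $1500.00) = $126.00 + 19.8% × $531.00 = $231.14
Training Fund Levy: cap $72434.00 − YTD $71495.00 = $939.00 subject; 8.3% × $939.00 = $77.94
Total: $231.14 + $77.94 = $309.08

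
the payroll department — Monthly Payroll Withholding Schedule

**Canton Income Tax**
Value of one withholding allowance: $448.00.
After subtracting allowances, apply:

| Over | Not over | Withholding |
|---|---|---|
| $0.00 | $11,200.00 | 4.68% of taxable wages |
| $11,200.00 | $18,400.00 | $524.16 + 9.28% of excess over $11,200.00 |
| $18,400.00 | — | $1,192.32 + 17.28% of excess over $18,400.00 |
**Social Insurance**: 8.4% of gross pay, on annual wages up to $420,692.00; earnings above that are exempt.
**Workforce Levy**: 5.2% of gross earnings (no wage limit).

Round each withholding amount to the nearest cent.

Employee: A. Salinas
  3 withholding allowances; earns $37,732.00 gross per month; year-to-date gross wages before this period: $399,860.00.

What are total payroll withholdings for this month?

$8,012.60

Canton Income Tax: taxable = $37,732.00 − 3×$448.00 = $36,388.00
  $1,192.32 + 17.28% × ($36,388.00 − $18,400.00) = $1,192.32 + 17.28% × $17,988.00 = $4,300.65
Social Insurance: cap $420,692.00 − YTD $399,860.00 = $20,832.00 subject; 8.4% × $20,832.00 = $1,749.89
Workforce Levy: 5.2% × $37,732.00 = $1,962.06
Total: $4,300.65 + $1,749.89 + $1,962.06 = $8,012.60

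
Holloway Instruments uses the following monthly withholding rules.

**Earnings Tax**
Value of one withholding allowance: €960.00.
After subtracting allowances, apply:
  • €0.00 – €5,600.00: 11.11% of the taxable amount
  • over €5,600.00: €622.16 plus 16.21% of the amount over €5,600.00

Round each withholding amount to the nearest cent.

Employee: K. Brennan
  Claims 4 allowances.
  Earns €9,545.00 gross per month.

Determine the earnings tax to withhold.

€639.18

Earnings Tax: taxable = €9,545.00 − 4×€960.00 = €5,705.00
  €622.16 + 16.21% × (€5,705.00 − €5,600.00) = €622.16 + 16.21% × €105.00 = €639.18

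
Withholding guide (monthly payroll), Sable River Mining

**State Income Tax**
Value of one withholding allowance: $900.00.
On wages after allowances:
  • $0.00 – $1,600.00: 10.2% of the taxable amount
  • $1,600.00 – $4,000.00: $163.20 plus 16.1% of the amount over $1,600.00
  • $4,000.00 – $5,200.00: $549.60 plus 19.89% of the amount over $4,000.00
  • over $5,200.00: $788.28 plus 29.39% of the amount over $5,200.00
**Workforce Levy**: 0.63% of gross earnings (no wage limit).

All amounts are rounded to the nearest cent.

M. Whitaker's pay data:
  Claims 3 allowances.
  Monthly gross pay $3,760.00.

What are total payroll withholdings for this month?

$131.81

State Income Tax: taxable = $3,760.00 − 3×$900.00 = $1,060.00
  10.2% × $1,060.00 = $108.12
Workforce Levy: 0.63% × $3,760.00 = $23.69
Total: $108.12 + $23.69 = $131.81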